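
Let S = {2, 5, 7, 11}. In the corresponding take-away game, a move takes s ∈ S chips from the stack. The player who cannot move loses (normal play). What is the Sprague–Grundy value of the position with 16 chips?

G(0) = 0
G(1) = mex{} = 0
G(2) = mex{0} = 1
G(3) = mex{0} = 1
G(4) = mex{1} = 0
G(5) = mex{1,0} = 2
G(6) = mex{0,0} = 1
G(7) = mex{2,1,0} = 3
G(8) = mex{1,1,0} = 2
G(9) = mex{3,0,1} = 2
G(10) = mex{2,2,1} = 0
G(11) = mex{2,1,0,0} = 3
G(12) = mex{0,3,2,0} = 1
G(13) = mex{3,2,1,1} = 0
G(14) = mex{1,2,3,1} = 0
G(15) = mex{0,0,2,0} = 1
G(16) = mex{0,3,2,2} = 1

1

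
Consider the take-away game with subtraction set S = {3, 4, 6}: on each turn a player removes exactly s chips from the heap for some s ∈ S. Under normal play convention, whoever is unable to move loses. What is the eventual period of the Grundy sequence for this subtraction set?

G(0) = 0
G(1) = mex{} = 0
G(2) = mex{} = 0
G(3) = mex{0} = 1
G(4) = mex{0,0} = 1
G(5) = mex{0,0} = 1
G(6) = mex{1,0,0} = 2
G(7) = mex{1,1,0} = 2
G(8) = mex{1,1,0} = 2
G(9) = mex{2,1,1} = 0
G(10) = mex{2,2,1} = 0
G(11) = mex{2,2,1} = 0
G(12) = mex{0,2,2} = 1
G(13) = mex{0,0,2} = 1
G(14) = mex{0,0,2} = 1
G(15) = mex{1,0,0} = 2
G(16) = mex{1,1,0} = 2
G(17) = mex{1,1,0} = 2
G(18) = mex{2,1,1} = 0
G(19) = mex{2,2,1} = 0
G(n+9) = G(n) holds for n = 0,…,5 (a full window of length max(S) = 6), so the sequence is purely periodic with period 9.

9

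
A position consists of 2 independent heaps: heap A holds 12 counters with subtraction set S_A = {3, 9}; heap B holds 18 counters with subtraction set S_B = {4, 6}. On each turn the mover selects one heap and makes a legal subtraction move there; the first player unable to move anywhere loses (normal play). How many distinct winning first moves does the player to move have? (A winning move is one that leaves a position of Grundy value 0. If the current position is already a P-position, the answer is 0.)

1

Heap A, S = {3, 9}:
G(0) = 0
G(1) = mex{} = 0
G(2) = mex{} = 0
G(3) = mex{0} = 1
G(4) = mex{0} = 1
G(5) = mex{0} = 1
G(6) = mex{1} = 0
G(7) = mex{1} = 0
G(8) = mex{1} = 0
G(9) = mex{0,0} = 1
G(10) = mex{0,0} = 1
G(11) = mex{0,0} = 1
G(12) = mex{1,1} = 0
G_A(12) = 0.
Heap B, S = {4, 6}:
n :  0  1  2  3  4  5  6  7  8  9 10 11 12 13 14 15 16 17 18
G :  0  0  0  0  1  1  1  1  2  2  0  0  0  0  1  1  1  1  2
G_B(18) = 2.
Combined Grundy value = 0 ⊕ 2 = 2.
A winning move leaves total XOR = 0, i.e. changes one component's Grundy value g to g ⊕ X where X is the current total.
Heap A: need g' = 0⊕2 = 2. Options: 12−3→G=1, 12−9→G=1. Hits: 0.
Heap B: need g' = 2⊕2 = 0. Options: 18−4→G=1, 18−6→G=0. Hits: 1.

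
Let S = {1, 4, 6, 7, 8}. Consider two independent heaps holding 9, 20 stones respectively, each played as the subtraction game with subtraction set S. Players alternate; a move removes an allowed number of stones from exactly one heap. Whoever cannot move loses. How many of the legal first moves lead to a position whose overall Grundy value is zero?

All heaps use S = {1, 4, 6, 7, 8}:
n :  0  1  2  3  4  5  6  7  8  9 10 11 12 13 14 15 16 17 18 19 20
G :  0  1  0  1  2  0  1  2  3  2  3  4  5  3  0  1  0  1  2  0  1
Heap A: G(9) = 2.
Heap B: G(20) = 1.
Combined Grundy value = 2 ⊕ 1 = 3.
A winning move leaves total XOR = 0, i.e. changes one component's Grundy value g to g ⊕ X where X is the current total.
Heap A: need g' = 2⊕3 = 1. Options: 9−1→G=3, 9−4→G=0, 9−6→G=1, 9−7→G=0, 9−8→G=1. Hits: 2.
Heap B: need g' = 1⊕3 = 2. Options: 20−1→G=0, 20−4→G=0, 20−6→G=0, 20−7→G=3, 20−8→G=5. Hits: 0.

2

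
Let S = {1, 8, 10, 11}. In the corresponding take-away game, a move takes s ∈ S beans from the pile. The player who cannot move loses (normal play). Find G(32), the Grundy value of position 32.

2

G(0) = 0
G(1) = mex{0} = 1
G(2) = mex{1} = 0
G(3) = mex{0} = 1
G(4) = mex{1} = 0
G(5) = mex{0} = 1
G(6) = mex{1} = 0
G(7) = mex{0} = 1
G(8) = mex{1,0} = 2
G(9) = mex{2,1} = 0
G(10) = mex{0,0,0} = 1
G(11) = mex{1,1,1,0} = 2
G(12) = mex{2,0,0,1} = 3
G(13) = mex{3,1,1,0} = 2
G(14) = mex{2,0,0,1} = 3
G(15) = mex{3,1,1,0} = 2
G(16) = mex{2,2,0,1} = 3
G(17) = mex{3,0,1,0} = 2
G(18) = mex{2,1,2,1} = 0
G(19) = mex{0,2,0,2} = 1
G(20) = mex{1,3,1,0} = 2
G(21) = mex{2,2,2,1} = 0
G(22) = mex{0,3,3,2} = 1
G(23) = mex{1,2,2,3} = 0
G(24) = mex{0,3,3,2} = 1
G(25) = mex{1,2,2,3} = 0
G(26) = mex{0,0,3,2} = 1
G(27) = mex{1,1,2,3} = 0
G(28) = mex{0,2,0,2} = 1
G(29) = mex{1,0,1,0} = 2
G(30) = mex{2,1,2,1} = 0
G(31) = mex{0,0,0,2} = 1
G(32) = mex{1,1,1,0} = 2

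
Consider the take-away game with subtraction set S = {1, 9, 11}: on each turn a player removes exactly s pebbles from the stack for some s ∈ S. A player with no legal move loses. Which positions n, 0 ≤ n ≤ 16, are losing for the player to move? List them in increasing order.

0, 2, 4, 6, 8, 10, 12, 14, 16

n :  0  1  2  3  4  5  6  7  8  9 10 11 12 13 14 15 16
G :  0  1  0  1  0  1  0  1  0  1  0  1  0  1  0  1  0
P-positions are exactly the n with G(n) = 0.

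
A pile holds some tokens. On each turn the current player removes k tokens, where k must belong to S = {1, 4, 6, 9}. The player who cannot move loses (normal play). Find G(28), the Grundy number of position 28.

G(0) = 0
G(1) = mex{0} = 1
G(2) = mex{1} = 0
G(3) = mex{0} = 1
G(4) = mex{1,0} = 2
G(5) = mex{2,1} = 0
G(6) = mex{0,0,0} = 1
G(7) = mex{1,1,1} = 0
G(8) = mex{0,2,0} = 1
G(9) = mex{1,0,1,0} = 2
G(10) = mex{2,1,2,1} = 0
G(11) = mex{0,0,0,0} = 1
G(12) = mex{1,1,1,1} = 0
G(13) = mex{0,2,0,2} = 1
G(14) = mex{1,0,1,0} = 2
G(15) = mex{2,1,2,1} = 0
G(16) = mex{0,0,0,0} = 1
G(17) = mex{1,1,1,1} = 0
G(18) = mex{0,2,0,2} = 1
G(19) = mex{1,0,1,0} = 2
G(20) = mex{2,1,2,1} = 0
G(21) = mex{0,0,0,0} = 1
G(22) = mex{1,1,1,1} = 0
G(23) = mex{0,2,0,2} = 1
G(24) = mex{1,0,1,0} = 2
G(25) = mex{2,1,2,1} = 0
G(26) = mex{0,0,0,0} = 1
G(27) = mex{1,1,1,1} = 0
G(28) = mex{0,2,0,2} = 1

1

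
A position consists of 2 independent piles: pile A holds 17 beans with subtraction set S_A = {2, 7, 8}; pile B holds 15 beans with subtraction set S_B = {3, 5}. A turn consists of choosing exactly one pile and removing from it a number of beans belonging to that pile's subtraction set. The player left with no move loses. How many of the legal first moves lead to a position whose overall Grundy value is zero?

Pile A, S = {2, 7, 8}:
G(0) = 0
G(1) = mex{} = 0
G(2) = mex{0} = 1
G(3) = mex{0} = 1
G(4) = mex{1} = 0
G(5) = mex{1} = 0
G(6) = mex{0} = 1
G(7) = mex{0,0} = 1
G(8) = mex{1,0,0} = 2
G(9) = mex{1,1,0} = 2
G(10) = mex{2,1,1} = 0
G(11) = mex{2,0,1} = 3
G(12) = mex{0,0,0} = 1
G(13) = mex{3,1,0} = 2
G(14) = mex{1,1,1} = 0
G(15) = mex{2,2,1} = 0
G(16) = mex{0,2,2} = 1
G(17) = mex{0,0,2} = 1
G_A(17) = 1.
Pile B, S = {3, 5}:
n :  0  1  2  3  4  5  6  7  8  9 10 11 12 13 14 15
G :  0  0  0  1  1  1  2  2  0  0  0  1  1  1  2  2
G_B(15) = 2.
Combined Grundy value = 1 ⊕ 2 = 3.
A winning move leaves total XOR = 0, i.e. changes one component's Grundy value g to g ⊕ X where X is the current total.
Pile A: need g' = 1⊕3 = 2. Options: 17−2→G=0, 17−7→G=0, 17−8→G=2. Hits: 1.
Pile B: need g' = 2⊕3 = 1. Options: 15−3→G=1, 15−5→G=0. Hits: 1.

2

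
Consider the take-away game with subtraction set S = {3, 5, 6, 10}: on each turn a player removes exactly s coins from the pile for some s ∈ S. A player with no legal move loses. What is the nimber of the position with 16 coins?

1

n :  0  1  2  3  4  5  6  7  8  9 10 11 12 13 14 15 16
G :  0  0  0  1  1  1  2  2  2  0  3  3  1  0  4  2  1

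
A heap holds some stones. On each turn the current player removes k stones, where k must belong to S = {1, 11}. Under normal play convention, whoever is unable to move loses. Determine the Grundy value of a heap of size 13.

G(0) = 0
G(1) = mex{0} = 1
G(2) = mex{1} = 0
G(3) = mex{0} = 1
G(4) = mex{1} = 0
G(5) = mex{0} = 1
G(6) = mex{1} = 0
G(7) = mex{0} = 1
G(8) = mex{1} = 0
G(9) = mex{0} = 1
G(10) = mex{1} = 0
G(11) = mex{0,0} = 1
G(12) = mex{1,1} = 0
G(13) = mex{0,0} = 1

1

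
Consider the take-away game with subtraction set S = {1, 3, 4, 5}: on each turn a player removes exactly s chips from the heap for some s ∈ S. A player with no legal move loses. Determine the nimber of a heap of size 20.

G(0) = 0
G(1) = mex{0} = 1
G(2) = mex{1} = 0
G(3) = mex{0,0} = 1
G(4) = mex{1,1,0} = 2
G(5) = mex{2,0,1,0} = 3
G(6) = mex{3,1,0,1} = 2
G(7) = mex{2,2,1,0} = 3
G(8) = mex{3,3,2,1} = 0
G(9) = mex{0,2,3,2} = 1
G(10) = mex{1,3,2,3} = 0
G(11) = mex{0,0,3,2} = 1
G(12) = mex{1,1,0,3} = 2
G(13) = mex{2,0,1,0} = 3
G(14) = mex{3,1,0,1} = 2
G(15) = mex{2,2,1,0} = 3
G(16) = mex{3,3,2,1} = 0
G(17) = mex{0,2,3,2} = 1
G(18) = mex{1,3,2,3} = 0
G(19) = mex{0,0,3,2} = 1
G(20) = mex{1,1,0,3} = 2

2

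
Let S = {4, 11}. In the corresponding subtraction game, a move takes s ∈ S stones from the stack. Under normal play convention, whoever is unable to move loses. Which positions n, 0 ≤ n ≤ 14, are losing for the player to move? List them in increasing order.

0, 1, 2, 3, 8, 9, 10

G(0) = 0
G(1) = mex{} = 0
G(2) = mex{} = 0
G(3) = mex{} = 0
G(4) = mex{0} = 1
G(5) = mex{0} = 1
G(6) = mex{0} = 1
G(7) = mex{0} = 1
G(8) = mex{1} = 0
G(9) = mex{1} = 0
G(10) = mex{1} = 0
G(11) = mex{1,0} = 2
G(12) = mex{0,0} = 1
G(13) = mex{0,0} = 1
G(14) = mex{0,0} = 1
P-positions are exactly the n with G(n) = 0.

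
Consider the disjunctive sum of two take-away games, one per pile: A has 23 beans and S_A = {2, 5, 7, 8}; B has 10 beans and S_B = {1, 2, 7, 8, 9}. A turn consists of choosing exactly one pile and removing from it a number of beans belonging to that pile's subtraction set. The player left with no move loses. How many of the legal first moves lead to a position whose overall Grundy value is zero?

1

Pile A, S = {2, 5, 7, 8}:
G(0) = 0
G(1) = mex{} = 0
G(2) = mex{0} = 1
G(3) = mex{0} = 1
G(4) = mex{1} = 0
G(5) = mex{1,0} = 2
G(6) = mex{0,0} = 1
G(7) = mex{2,1,0} = 3
G(8) = mex{1,1,0,0} = 2
G(9) = mex{3,0,1,0} = 2
G(10) = mex{2,2,1,1} = 0
G(11) = mex{2,1,0,1} = 3
G(12) = mex{0,3,2,0} = 1
G(13) = mex{3,2,1,2} = 0
G(14) = mex{1,2,3,1} = 0
G(15) = mex{0,0,2,3} = 1
G(16) = mex{0,3,2,2} = 1
G(17) = mex{1,1,0,2} = 3
G(18) = mex{1,0,3,0} = 2
G(19) = mex{3,0,1,3} = 2
G(20) = mex{2,1,0,1} = 3
G(21) = mex{2,1,0,0} = 3
G(22) = mex{3,3,1,0} = 2
G(23) = mex{3,2,1,1} = 0
G_A(23) = 0.
Pile B, S = {1, 2, 7, 8, 9}:
G(0) = 0
G(1) = mex{0} = 1
G(2) = mex{1,0} = 2
G(3) = mex{2,1} = 0
G(4) = mex{0,2} = 1
G(5) = mex{1,0} = 2
G(6) = mex{2,1} = 0
G(7) = mex{0,2,0} = 1
G(8) = mex{1,0,1,0} = 2
G(9) = mex{2,1,2,1,0} = 3
G(10) = mex{3,2,0,2,1} = 4
G_B(10) = 4.
Combined Grundy value = 0 ⊕ 4 = 4.
A winning move leaves total XOR = 0, i.e. changes one component's Grundy value g to g ⊕ X where X is the current total.
Pile A: need g' = 0⊕4 = 4. Options: 23−2→G=3, 23−5→G=2, 23−7→G=1, 23−8→G=1. Hits: 0.
Pile B: need g' = 4⊕4 = 0. Options: 10−1→G=3, 10−2→G=2, 10−7→G=0, 10−8→G=2, 10−9→G=1. Hits: 1.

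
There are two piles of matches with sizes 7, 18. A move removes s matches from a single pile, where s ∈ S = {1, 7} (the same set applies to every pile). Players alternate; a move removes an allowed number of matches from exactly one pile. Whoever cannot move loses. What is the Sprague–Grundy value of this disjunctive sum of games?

1

All piles use S = {1, 7}:
n :  0  1  2  3  4  5  6  7  8  9 10 11 12 13 14 15 16 17 18
G :  0  1  0  1  0  1  0  1  0  1  0  1  0  1  0  1  0  1  0
Pile A: G(7) = 1.
Pile B: G(18) = 0.
Combined Grundy value = 1 ⊕ 0 = 1.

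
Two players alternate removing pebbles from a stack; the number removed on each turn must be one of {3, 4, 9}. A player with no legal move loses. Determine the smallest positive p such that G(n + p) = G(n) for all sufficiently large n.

13

n :  0  1  2  3  4  5  6  7  8  9 10 11 12 13 14 15 16 17 18 19 20 21 22 23 24 25 26 27
G :  0  0  0  1  1  1  2  0  0  3  1  1  2  0  0  0  1  1  1  2  0  0  3  1  1  2  0  0
G(n+13) = G(n) holds for n = 0,…,8 (a full window of length max(S) = 9), so the sequence is purely periodic with period 13.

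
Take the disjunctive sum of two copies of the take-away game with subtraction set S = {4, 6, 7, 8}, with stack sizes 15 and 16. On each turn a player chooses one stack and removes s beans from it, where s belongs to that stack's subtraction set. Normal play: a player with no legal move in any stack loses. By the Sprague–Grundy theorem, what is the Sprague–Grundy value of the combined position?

All stacks use S = {4, 6, 7, 8}:
n :  0  1  2  3  4  5  6  7  8  9 10 11 12 13 14 15 16
G :  0  0  0  0  1  1  1  1  2  2  2  2  0  0  0  0  1
Stack A: G(15) = 0.
Stack B: G(16) = 1.
Combined Grundy value = 0 ⊕ 1 = 1.

1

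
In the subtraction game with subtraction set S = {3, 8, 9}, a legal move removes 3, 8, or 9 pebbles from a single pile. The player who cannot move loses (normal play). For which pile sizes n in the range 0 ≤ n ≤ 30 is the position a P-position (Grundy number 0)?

0, 1, 2, 6, 7, 12, 13, 17, 18, 19, 23, 24, 29, 30

n :  0  1  2  3  4  5  6  7  8  9 10 11 12 13 14 15 16 17 18 19 20 21 22 23 24 25 26 27 28 29 30
G :  0  0  0  1  1  1  0  0  2  1  1  3  0  0  2  1  1  0  0  0  1  1  1  0  0  2  1  1  3  0  0
P-positions are exactly the n with G(n) = 0.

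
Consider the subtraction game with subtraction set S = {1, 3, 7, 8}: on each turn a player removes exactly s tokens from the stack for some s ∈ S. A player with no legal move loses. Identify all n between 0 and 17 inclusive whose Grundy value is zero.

0, 2, 4, 6, 15, 17

n :  0  1  2  3  4  5  6  7  8  9 10 11 12 13 14 15 16 17
G :  0  1  0  1  0  1  0  1  2  3  2  3  2  3  2  0  1  0
P-positions are exactly the n with G(n) = 0.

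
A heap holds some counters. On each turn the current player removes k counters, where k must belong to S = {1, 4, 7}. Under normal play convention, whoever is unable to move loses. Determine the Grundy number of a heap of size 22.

1

G(0) = 0
G(1) = mex{0} = 1
G(2) = mex{1} = 0
G(3) = mex{0} = 1
G(4) = mex{1,0} = 2
G(5) = mex{2,1} = 0
G(6) = mex{0,0} = 1
G(7) = mex{1,1,0} = 2
G(8) = mex{2,2,1} = 0
G(9) = mex{0,0,0} = 1
G(10) = mex{1,1,1} = 0
G(11) = mex{0,2,2} = 1
G(12) = mex{1,0,0} = 2
G(13) = mex{2,1,1} = 0
G(14) = mex{0,0,2} = 1
G(15) = mex{1,1,0} = 2
G(16) = mex{2,2,1} = 0
G(17) = mex{0,0,0} = 1
G(18) = mex{1,1,1} = 0
G(19) = mex{0,2,2} = 1
G(20) = mex{1,0,0} = 2
G(21) = mex{2,1,1} = 0
G(22) = mex{0,0,2} = 1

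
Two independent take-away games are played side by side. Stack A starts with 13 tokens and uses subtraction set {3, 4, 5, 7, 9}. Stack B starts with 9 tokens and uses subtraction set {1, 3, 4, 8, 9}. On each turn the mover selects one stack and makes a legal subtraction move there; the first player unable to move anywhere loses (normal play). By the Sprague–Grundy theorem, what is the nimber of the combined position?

4

Stack A, S = {3, 4, 5, 7, 9}:
G(0) = 0
G(1) = mex{} = 0
G(2) = mex{} = 0
G(3) = mex{0} = 1
G(4) = mex{0,0} = 1
G(5) = mex{0,0,0} = 1
G(6) = mex{1,0,0} = 2
G(7) = mex{1,1,0,0} = 2
G(8) = mex{1,1,1,0} = 2
G(9) = mex{2,1,1,0,0} = 3
G(10) = mex{2,2,1,1,0} = 3
G(11) = mex{2,2,2,1,0} = 3
G(12) = mex{3,2,2,1,1} = 0
G(13) = mex{3,3,2,2,1} = 0
G_A(13) = 0.
Stack B, S = {1, 3, 4, 8, 9}:
G(0) = 0
G(1) = mex{0} = 1
G(2) = mex{1} = 0
G(3) = mex{0,0} = 1
G(4) = mex{1,1,0} = 2
G(5) = mex{2,0,1} = 3
G(6) = mex{3,1,0} = 2
G(7) = mex{2,2,1} = 0
G(8) = mex{0,3,2,0} = 1
G(9) = mex{1,2,3,1,0} = 4
G_B(9) = 4.
Combined Grundy value = 0 ⊕ 4 = 4.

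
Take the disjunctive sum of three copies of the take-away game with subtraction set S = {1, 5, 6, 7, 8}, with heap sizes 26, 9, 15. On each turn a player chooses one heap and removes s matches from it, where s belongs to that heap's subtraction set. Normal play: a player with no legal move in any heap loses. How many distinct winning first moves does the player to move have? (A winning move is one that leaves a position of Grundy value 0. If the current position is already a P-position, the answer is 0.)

All heaps use S = {1, 5, 6, 7, 8}:
n :  0  1  2  3  4  5  6  7  8  9 10 11 12 13 14 15 16 17 18 19 20 21 22 23 24 25 26
G :  0  1  0  1  0  1  2  3  2  3  2  3  4  0  1  0  1  0  1  2  3  2  3  2  3  4  0
Heap A: G(26) = 0.
Heap B: G(9) = 3.
Heap C: G(15) = 0.
Combined Grundy value = 0 ⊕ 3 ⊕ 0 = 3.
A winning move leaves total XOR = 0, i.e. changes one component's Grundy value g to g ⊕ X where X is the current total.
Heap A: need g' = 0⊕3 = 3. Options: 26−1→G=4, 26−5→G=2, 26−6→G=3, 26−7→G=2, 26−8→G=1. Hits: 1.
Heap B: need g' = 3⊕3 = 0. Options: 9−1→G=2, 9−5→G=0, 9−6→G=1, 9−7→G=0, 9−8→G=1. Hits: 2.
Heap C: need g' = 0⊕3 = 3. Options: 15−1→G=1, 15−5→G=2, 15−6→G=3, 15−7→G=2, 15−8→G=3. Hits: 2.

5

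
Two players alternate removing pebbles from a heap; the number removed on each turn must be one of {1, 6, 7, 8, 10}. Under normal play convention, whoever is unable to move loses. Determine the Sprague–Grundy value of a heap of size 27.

1

G(0) = 0
G(1) = mex{0} = 1
G(2) = mex{1} = 0
G(3) = mex{0} = 1
G(4) = mex{1} = 0
G(5) = mex{0} = 1
G(6) = mex{1,0} = 2
G(7) = mex{2,1,0} = 3
G(8) = mex{3,0,1,0} = 2
G(9) = mex{2,1,0,1} = 3
G(10) = mex{3,0,1,0,0} = 2
G(11) = mex{2,1,0,1,1} = 3
G(12) = mex{3,2,1,0,0} = 4
G(13) = mex{4,3,2,1,1} = 0
G(14) = mex{0,2,3,2,0} = 1
G(15) = mex{1,3,2,3,1} = 0
G(16) = mex{0,2,3,2,2} = 1
G(17) = mex{1,3,2,3,3} = 0
G(18) = mex{0,4,3,2,2} = 1
G(19) = mex{1,0,4,3,3} = 2
G(20) = mex{2,1,0,4,2} = 3
G(21) = mex{3,0,1,0,3} = 2
G(22) = mex{2,1,0,1,4} = 3
G(23) = mex{3,0,1,0,0} = 2
G(24) = mex{2,1,0,1,1} = 3
G(25) = mex{3,2,1,0,0} = 4
G(26) = mex{4,3,2,1,1} = 0
G(27) = mex{0,2,3,2,0} = 1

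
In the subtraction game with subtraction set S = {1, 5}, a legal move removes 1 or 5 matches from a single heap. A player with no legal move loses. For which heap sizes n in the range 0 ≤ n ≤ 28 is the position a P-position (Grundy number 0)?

G(0) = 0
G(1) = mex{0} = 1
G(2) = mex{1} = 0
G(3) = mex{0} = 1
G(4) = mex{1} = 0
G(5) = mex{0,0} = 1
G(6) = mex{1,1} = 0
G(7) = mex{0,0} = 1
G(8) = mex{1,1} = 0
G(9) = mex{0,0} = 1
G(10) = mex{1,1} = 0
G(11) = mex{0,0} = 1
G(12) = mex{1,1} = 0
G(13) = mex{0,0} = 1
G(14) = mex{1,1} = 0
G(15) = mex{0,0} = 1
G(16) = mex{1,1} = 0
G(17) = mex{0,0} = 1
G(18) = mex{1,1} = 0
G(19) = mex{0,0} = 1
G(20) = mex{1,1} = 0
G(21) = mex{0,0} = 1
G(22) = mex{1,1} = 0
G(23) = mex{0,0} = 1
G(24) = mex{1,1} = 0
G(25) = mex{0,0} = 1
G(26) = mex{1,1} = 0
G(27) = mex{0,0} = 1
G(28) = mex{1,1} = 0
P-positions are exactly the n with G(n) = 0.

0, 2, 4, 6, 8, 10, 12, 14, 16, 18, 20, 22, 24, 26, 28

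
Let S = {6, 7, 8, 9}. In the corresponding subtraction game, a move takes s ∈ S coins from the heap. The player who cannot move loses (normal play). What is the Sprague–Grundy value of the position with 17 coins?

G(0) = 0
G(1) = mex{} = 0
G(2) = mex{} = 0
G(3) = mex{} = 0
G(4) = mex{} = 0
G(5) = mex{} = 0
G(6) = mex{0} = 1
G(7) = mex{0,0} = 1
G(8) = mex{0,0,0} = 1
G(9) = mex{0,0,0,0} = 1
G(10) = mex{0,0,0,0} = 1
G(11) = mex{0,0,0,0} = 1
G(12) = mex{1,0,0,0} = 2
G(13) = mex{1,1,0,0} = 2
G(14) = mex{1,1,1,0} = 2
G(15) = mex{1,1,1,1} = 0
G(16) = mex{1,1,1,1} = 0
G(17) = mex{1,1,1,1} = 0

0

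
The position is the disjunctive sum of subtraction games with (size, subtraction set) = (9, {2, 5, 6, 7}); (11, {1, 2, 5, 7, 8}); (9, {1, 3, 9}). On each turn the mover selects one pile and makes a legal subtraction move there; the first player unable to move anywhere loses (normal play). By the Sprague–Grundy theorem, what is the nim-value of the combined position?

Pile A, S = {2, 5, 6, 7}:
G(0) = 0
G(1) = mex{} = 0
G(2) = mex{0} = 1
G(3) = mex{0} = 1
G(4) = mex{1} = 0
G(5) = mex{1,0} = 2
G(6) = mex{0,0,0} = 1
G(7) = mex{2,1,0,0} = 3
G(8) = mex{1,1,1,0} = 2
G(9) = mex{3,0,1,1} = 2
G_A(9) = 2.
Pile B, S = {1, 2, 5, 7, 8}:
G(0) = 0
G(1) = mex{0} = 1
G(2) = mex{1,0} = 2
G(3) = mex{2,1} = 0
G(4) = mex{0,2} = 1
G(5) = mex{1,0,0} = 2
G(6) = mex{2,1,1} = 0
G(7) = mex{0,2,2,0} = 1
G(8) = mex{1,0,0,1,0} = 2
G(9) = mex{2,1,1,2,1} = 0
G(10) = mex{0,2,2,0,2} = 1
G(11) = mex{1,0,0,1,0} = 2
G_B(11) = 2.
Pile C, S = {1, 3, 9}:
G(0) = 0
G(1) = mex{0} = 1
G(2) = mex{1} = 0
G(3) = mex{0,0} = 1
G(4) = mex{1,1} = 0
G(5) = mex{0,0} = 1
G(6) = mex{1,1} = 0
G(7) = mex{0,0} = 1
G(8) = mex{1,1} = 0
G(9) = mex{0,0,0} = 1
G_C(9) = 1.
Combined Grundy value = 2 ⊕ 2 ⊕ 1 = 1.

1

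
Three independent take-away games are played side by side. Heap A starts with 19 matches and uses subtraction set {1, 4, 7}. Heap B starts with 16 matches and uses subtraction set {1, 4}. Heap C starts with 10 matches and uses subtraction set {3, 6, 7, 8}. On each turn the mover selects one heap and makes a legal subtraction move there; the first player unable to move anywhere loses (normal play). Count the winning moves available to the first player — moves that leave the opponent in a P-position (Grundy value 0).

Heap A, S = {1, 4, 7}:
G(0) = 0
G(1) = mex{0} = 1
G(2) = mex{1} = 0
G(3) = mex{0} = 1
G(4) = mex{1,0} = 2
G(5) = mex{2,1} = 0
G(6) = mex{0,0} = 1
G(7) = mex{1,1,0} = 2
G(8) = mex{2,2,1} = 0
G(9) = mex{0,0,0} = 1
G(10) = mex{1,1,1} = 0
G(11) = mex{0,2,2} = 1
G(12) = mex{1,0,0} = 2
G(13) = mex{2,1,1} = 0
G(14) = mex{0,0,2} = 1
G(15) = mex{1,1,0} = 2
G(16) = mex{2,2,1} = 0
G(17) = mex{0,0,0} = 1
G(18) = mex{1,1,1} = 0
G(19) = mex{0,2,2} = 1
G_A(19) = 1.
Heap B, S = {1, 4}:
G(0) = 0
G(1) = mex{0} = 1
G(2) = mex{1} = 0
G(3) = mex{0} = 1
G(4) = mex{1,0} = 2
G(5) = mex{2,1} = 0
G(6) = mex{0,0} = 1
G(7) = mex{1,1} = 0
G(8) = mex{0,2} = 1
G(9) = mex{1,0} = 2
G(10) = mex{2,1} = 0
G(11) = mex{0,0} = 1
G(12) = mex{1,1} = 0
G(13) = mex{0,2} = 1
G(14) = mex{1,0} = 2
G(15) = mex{2,1} = 0
G(16) = mex{0,0} = 1
G_B(16) = 1.
Heap C, S = {3, 6, 7, 8}:
G(0) = 0
G(1) = mex{} = 0
G(2) = mex{} = 0
G(3) = mex{0} = 1
G(4) = mex{0} = 1
G(5) = mex{0} = 1
G(6) = mex{1,0} = 2
G(7) = mex{1,0,0} = 2
G(8) = mex{1,0,0,0} = 2
G(9) = mex{2,1,0,0} = 3
G(10) = mex{2,1,1,0} = 3
G_C(10) = 3.
Combined Grundy value = 1 ⊕ 1 ⊕ 3 = 3.
A winning move leaves total XOR = 0, i.e. changes one component's Grundy value g to g ⊕ X where X is the current total.
Heap A: need g' = 1⊕3 = 2. Options: 19−1→G=0, 19−4→G=2, 19−7→G=2. Hits: 2.
Heap B: need g' = 1⊕3 = 2. Options: 16−1→G=0, 16−4→G=0. Hits: 0.
Heap C: need g' = 3⊕3 = 0. Options: 10−3→G=2, 10−6→G=1, 10−7→G=1, 10−8→G=0. Hits: 1.

3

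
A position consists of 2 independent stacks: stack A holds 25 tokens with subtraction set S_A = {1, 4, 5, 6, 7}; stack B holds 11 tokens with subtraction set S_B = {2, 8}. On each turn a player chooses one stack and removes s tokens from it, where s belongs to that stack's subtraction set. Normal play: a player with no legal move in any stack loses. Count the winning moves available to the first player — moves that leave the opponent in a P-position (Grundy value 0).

Stack A, S = {1, 4, 5, 6, 7}:
n :  0  1  2  3  4  5  6  7  8  9 10 11 12 13 14 15 16 17 18 19 20 21 22 23 24 25
G :  0  1  0  1  2  3  2  3  4  5  0  1  0  1  2  3  2  3  4  5  0  1  0  1  2  3
G_A(25) = 3.
Stack B, S = {2, 8}:
n :  0  1  2  3  4  5  6  7  8  9 10 11
G :  0  0  1  1  0  0  1  1  2  2  0  0
G_B(11) = 0.
Combined Grundy value = 3 ⊕ 0 = 3.
A winning move leaves total XOR = 0, i.e. changes one component's Grundy value g to g ⊕ X where X is the current total.
Stack A: need g' = 3⊕3 = 0. Options: 25−1→G=2, 25−4→G=1, 25−5→G=0, 25−6→G=5, 25−7→G=4. Hits: 1.
Stack B: need g' = 0⊕3 = 3. Options: 11−2→G=2, 11−8→G=1. Hits: 0.

1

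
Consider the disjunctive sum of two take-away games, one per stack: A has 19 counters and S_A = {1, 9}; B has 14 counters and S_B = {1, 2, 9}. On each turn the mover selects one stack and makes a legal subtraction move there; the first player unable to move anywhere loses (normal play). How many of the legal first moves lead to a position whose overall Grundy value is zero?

0

Stack A, S = {1, 9}:
G(0) = 0
G(1) = mex{0} = 1
G(2) = mex{1} = 0
G(3) = mex{0} = 1
G(4) = mex{1} = 0
G(5) = mex{0} = 1
G(6) = mex{1} = 0
G(7) = mex{0} = 1
G(8) = mex{1} = 0
G(9) = mex{0,0} = 1
G(10) = mex{1,1} = 0
G(11) = mex{0,0} = 1
G(12) = mex{1,1} = 0
G(13) = mex{0,0} = 1
G(14) = mex{1,1} = 0
G(15) = mex{0,0} = 1
G(16) = mex{1,1} = 0
G(17) = mex{0,0} = 1
G(18) = mex{1,1} = 0
G(19) = mex{0,0} = 1
G_A(19) = 1.
Stack B, S = {1, 2, 9}:
n :  0  1  2  3  4  5  6  7  8  9 10 11 12 13 14
G :  0  1  2  0  1  2  0  1  2  3  0  1  2  0  1
G_B(14) = 1.
Combined Grundy value = 1 ⊕ 1 = 0.
A winning move leaves total XOR = 0, i.e. changes one component's Grundy value g to g ⊕ X where X is the current total.
Stack A: target g' = 1⊕0 = 1, but every legal move changes the Grundy value (mex property), so 0 moves.
Stack B: target g' = 1⊕0 = 1, but every legal move changes the Grundy value (mex property), so 0 moves.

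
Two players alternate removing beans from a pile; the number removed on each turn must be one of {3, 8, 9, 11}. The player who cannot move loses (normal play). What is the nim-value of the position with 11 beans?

G(0) = 0
G(1) = mex{} = 0
G(2) = mex{} = 0
G(3) = mex{0} = 1
G(4) = mex{0} = 1
G(5) = mex{0} = 1
G(6) = mex{1} = 0
G(7) = mex{1} = 0
G(8) = mex{1,0} = 2
G(9) = mex{0,0,0} = 1
G(10) = mex{0,0,0} = 1
G(11) = mex{2,1,0,0} = 3

3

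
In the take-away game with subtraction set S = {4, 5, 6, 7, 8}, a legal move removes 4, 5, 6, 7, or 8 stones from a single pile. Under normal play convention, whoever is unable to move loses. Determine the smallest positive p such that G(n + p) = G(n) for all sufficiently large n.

G(0) = 0
G(1) = mex{} = 0
G(2) = mex{} = 0
G(3) = mex{} = 0
G(4) = mex{0} = 1
G(5) = mex{0,0} = 1
G(6) = mex{0,0,0} = 1
G(7) = mex{0,0,0,0} = 1
G(8) = mex{1,0,0,0,0} = 2
G(9) = mex{1,1,0,0,0} = 2
G(10) = mex{1,1,1,0,0} = 2
G(11) = mex{1,1,1,1,0} = 2
G(12) = mex{2,1,1,1,1} = 0
G(13) = mex{2,2,1,1,1} = 0
G(14) = mex{2,2,2,1,1} = 0
G(15) = mex{2,2,2,2,1} = 0
G(16) = mex{0,2,2,2,2} = 1
G(17) = mex{0,0,2,2,2} = 1
G(18) = mex{0,0,0,2,2} = 1
G(19) = mex{0,0,0,0,2} = 1
G(20) = mex{1,0,0,0,0} = 2
G(21) = mex{1,1,0,0,0} = 2
G(22) = mex{1,1,1,0,0} = 2
G(23) = mex{1,1,1,1,0} = 2
G(24) = mex{2,1,1,1,1} = 0
G(25) = mex{2,2,1,1,1} = 0
G(n+12) = G(n) holds for n = 0,…,7 (a full window of length max(S) = 8), so the sequence is purely periodic with period 12.

12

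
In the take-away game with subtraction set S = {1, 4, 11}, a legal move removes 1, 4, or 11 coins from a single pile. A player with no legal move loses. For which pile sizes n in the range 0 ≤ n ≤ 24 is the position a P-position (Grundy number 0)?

0, 2, 5, 7, 10, 12, 15, 17, 20, 22

n :  0  1  2  3  4  5  6  7  8  9 10 11 12 13 14 15 16 17 18 19 20 21 22 23 24
G :  0  1  0  1  2  0  1  0  1  2  0  1  0  1  2  0  1  0  1  2  0  1  0  1  2
P-positions are exactly the n with G(n) = 0.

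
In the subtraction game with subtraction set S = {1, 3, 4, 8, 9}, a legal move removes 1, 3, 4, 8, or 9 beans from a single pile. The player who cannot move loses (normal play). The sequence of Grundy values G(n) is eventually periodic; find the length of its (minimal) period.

12

G(0) = 0
G(1) = mex{0} = 1
G(2) = mex{1} = 0
G(3) = mex{0,0} = 1
G(4) = mex{1,1,0} = 2
G(5) = mex{2,0,1} = 3
G(6) = mex{3,1,0} = 2
G(7) = mex{2,2,1} = 0
G(8) = mex{0,3,2,0} = 1
G(9) = mex{1,2,3,1,0} = 4
G(10) = mex{4,0,2,0,1} = 3
G(11) = mex{3,1,0,1,0} = 2
G(12) = mex{2,4,1,2,1} = 0
G(13) = mex{0,3,4,3,2} = 1
G(14) = mex{1,2,3,2,3} = 0
G(15) = mex{0,0,2,0,2} = 1
G(16) = mex{1,1,0,1,0} = 2
G(17) = mex{2,0,1,4,1} = 3
G(18) = mex{3,1,0,3,4} = 2
G(19) = mex{2,2,1,2,3} = 0
G(20) = mex{0,3,2,0,2} = 1
G(21) = mex{1,2,3,1,0} = 4
G(22) = mex{4,0,2,0,1} = 3
G(23) = mex{3,1,0,1,0} = 2
G(24) = mex{2,4,1,2,1} = 0
G(25) = mex{0,3,4,3,2} = 1
G(n+12) = G(n) holds for n = 0,…,8 (a full window of length max(S) = 9), so the sequence is purely periodic with period 12.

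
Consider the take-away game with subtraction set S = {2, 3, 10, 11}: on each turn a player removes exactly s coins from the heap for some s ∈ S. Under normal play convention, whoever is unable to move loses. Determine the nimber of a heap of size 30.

2

G(0) = 0
G(1) = mex{} = 0
G(2) = mex{0} = 1
G(3) = mex{0,0} = 1
G(4) = mex{1,0} = 2
G(5) = mex{1,1} = 0
G(6) = mex{2,1} = 0
G(7) = mex{0,2} = 1
G(8) = mex{0,0} = 1
G(9) = mex{1,0} = 2
G(10) = mex{1,1,0} = 2
G(11) = mex{2,1,0,0} = 3
G(12) = mex{2,2,1,0} = 3
G(13) = mex{3,2,1,1} = 0
G(14) = mex{3,3,2,1} = 0
G(15) = mex{0,3,0,2} = 1
G(16) = mex{0,0,0,0} = 1
G(17) = mex{1,0,1,0} = 2
G(18) = mex{1,1,1,1} = 0
G(19) = mex{2,1,2,1} = 0
G(20) = mex{0,2,2,2} = 1
G(21) = mex{0,0,3,2} = 1
G(22) = mex{1,0,3,3} = 2
G(23) = mex{1,1,0,3} = 2
G(24) = mex{2,1,0,0} = 3
G(25) = mex{2,2,1,0} = 3
G(26) = mex{3,2,1,1} = 0
G(27) = mex{3,3,2,1} = 0
G(28) = mex{0,3,0,2} = 1
G(29) = mex{0,0,0,0} = 1
G(30) = mex{1,0,1,0} = 2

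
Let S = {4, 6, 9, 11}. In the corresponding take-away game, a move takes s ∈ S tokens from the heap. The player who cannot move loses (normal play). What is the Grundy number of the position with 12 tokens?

n :  0  1  2  3  4  5  6  7  8  9 10 11 12
G :  0  0  0  0  1  1  1  1  2  2  2  2  3

3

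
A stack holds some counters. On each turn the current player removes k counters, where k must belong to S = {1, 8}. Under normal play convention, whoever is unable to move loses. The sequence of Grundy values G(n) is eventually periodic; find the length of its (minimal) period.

G(0) = 0
G(1) = mex{0} = 1
G(2) = mex{1} = 0
G(3) = mex{0} = 1
G(4) = mex{1} = 0
G(5) = mex{0} = 1
G(6) = mex{1} = 0
G(7) = mex{0} = 1
G(8) = mex{1,0} = 2
G(9) = mex{2,1} = 0
G(10) = mex{0,0} = 1
G(11) = mex{1,1} = 0
G(12) = mex{0,0} = 1
G(13) = mex{1,1} = 0
G(14) = mex{0,0} = 1
G(15) = mex{1,1} = 0
G(16) = mex{0,2} = 1
G(17) = mex{1,0} = 2
G(18) = mex{2,1} = 0
G(19) = mex{0,0} = 1
G(n+9) = G(n) holds for n = 0,…,7 (a full window of length max(S) = 8), so the sequence is purely periodic with period 9.

9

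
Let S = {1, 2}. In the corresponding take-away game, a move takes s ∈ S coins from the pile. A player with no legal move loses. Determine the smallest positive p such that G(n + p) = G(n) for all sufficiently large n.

G(0) = 0
G(1) = mex{0} = 1
G(2) = mex{1,0} = 2
G(3) = mex{2,1} = 0
G(4) = mex{0,2} = 1
G(5) = mex{1,0} = 2
G(6) = mex{2,1} = 0
G(7) = mex{0,2} = 1
G(8) = mex{1,0} = 2
G(9) = mex{2,1} = 0
G(10) = mex{0,2} = 1
G(11) = mex{1,0} = 2
G(12) = mex{2,1} = 0
G(13) = mex{0,2} = 1
G(14) = mex{1,0} = 2
G(n+3) = G(n) holds for n = 0,…,1 (a full window of length max(S) = 2), so the sequence is purely periodic with period 3.

3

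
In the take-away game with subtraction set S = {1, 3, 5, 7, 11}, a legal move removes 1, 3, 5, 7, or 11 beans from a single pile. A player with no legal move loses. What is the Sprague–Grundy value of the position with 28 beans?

G(0) = 0
G(1) = mex{0} = 1
G(2) = mex{1} = 0
G(3) = mex{0,0} = 1
G(4) = mex{1,1} = 0
G(5) = mex{0,0,0} = 1
G(6) = mex{1,1,1} = 0
G(7) = mex{0,0,0,0} = 1
G(8) = mex{1,1,1,1} = 0
G(9) = mex{0,0,0,0} = 1
G(10) = mex{1,1,1,1} = 0
G(11) = mex{0,0,0,0,0} = 1
G(12) = mex{1,1,1,1,1} = 0
G(13) = mex{0,0,0,0,0} = 1
G(14) = mex{1,1,1,1,1} = 0
G(15) = mex{0,0,0,0,0} = 1
G(16) = mex{1,1,1,1,1} = 0
G(17) = mex{0,0,0,0,0} = 1
G(18) = mex{1,1,1,1,1} = 0
G(19) = mex{0,0,0,0,0} = 1
G(20) = mex{1,1,1,1,1} = 0
G(21) = mex{0,0,0,0,0} = 1
G(22) = mex{1,1,1,1,1} = 0
G(23) = mex{0,0,0,0,0} = 1
G(24) = mex{1,1,1,1,1} = 0
G(25) = mex{0,0,0,0,0} = 1
G(26) = mex{1,1,1,1,1} = 0
G(27) = mex{0,0,0,0,0} = 1
G(28) = mex{1,1,1,1,1} = 0

0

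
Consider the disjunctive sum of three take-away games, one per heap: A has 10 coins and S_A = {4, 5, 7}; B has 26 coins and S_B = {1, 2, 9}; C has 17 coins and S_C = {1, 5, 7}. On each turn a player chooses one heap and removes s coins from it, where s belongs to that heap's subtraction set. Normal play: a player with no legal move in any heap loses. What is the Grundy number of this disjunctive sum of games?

3

Heap A, S = {4, 5, 7}:
n :  0  1  2  3  4  5  6  7  8  9 10
G :  0  0  0  0  1  1  1  1  2  2  2
G_A(10) = 2.
Heap B, S = {1, 2, 9}:
n :  0  1  2  3  4  5  6  7  8  9 10 11 12 13 14 15 16 17 18 19 20 21 22 23 24 25 26
G :  0  1  2  0  1  2  0  1  2  3  0  1  2  0  1  2  0  1  2  3  0  1  2  0  1  2  0
G_B(26) = 0.
Heap C, S = {1, 5, 7}:
G(0) = 0
G(1) = mex{0} = 1
G(2) = mex{1} = 0
G(3) = mex{0} = 1
G(4) = mex{1} = 0
G(5) = mex{0,0} = 1
G(6) = mex{1,1} = 0
G(7) = mex{0,0,0} = 1
G(8) = mex{1,1,1} = 0
G(9) = mex{0,0,0} = 1
G(10) = mex{1,1,1} = 0
G(11) = mex{0,0,0} = 1
G(12) = mex{1,1,1} = 0
G(13) = mex{0,0,0} = 1
G(14) = mex{1,1,1} = 0
G(15) = mex{0,0,0} = 1
G(16) = mex{1,1,1} = 0
G(17) = mex{0,0,0} = 1
G_C(17) = 1.
Combined Grundy value = 2 ⊕ 0 ⊕ 1 = 3.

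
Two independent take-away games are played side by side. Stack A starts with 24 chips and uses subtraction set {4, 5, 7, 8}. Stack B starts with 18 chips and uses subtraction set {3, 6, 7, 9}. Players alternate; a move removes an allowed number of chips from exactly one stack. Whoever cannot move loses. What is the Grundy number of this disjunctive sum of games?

2

Stack A, S = {4, 5, 7, 8}:
G(0) = 0
G(1) = mex{} = 0
G(2) = mex{} = 0
G(3) = mex{} = 0
G(4) = mex{0} = 1
G(5) = mex{0,0} = 1
G(6) = mex{0,0} = 1
G(7) = mex{0,0,0} = 1
G(8) = mex{1,0,0,0} = 2
G(9) = mex{1,1,0,0} = 2
G(10) = mex{1,1,0,0} = 2
G(11) = mex{1,1,1,0} = 2
G(12) = mex{2,1,1,1} = 0
G(13) = mex{2,2,1,1} = 0
G(14) = mex{2,2,1,1} = 0
G(15) = mex{2,2,2,1} = 0
G(16) = mex{0,2,2,2} = 1
G(17) = mex{0,0,2,2} = 1
G(18) = mex{0,0,2,2} = 1
G(19) = mex{0,0,0,2} = 1
G(20) = mex{1,0,0,0} = 2
G(21) = mex{1,1,0,0} = 2
G(22) = mex{1,1,0,0} = 2
G(23) = mex{1,1,1,0} = 2
G(24) = mex{2,1,1,1} = 0
G_A(24) = 0.
Stack B, S = {3, 6, 7, 9}:
G(0) = 0
G(1) = mex{} = 0
G(2) = mex{} = 0
G(3) = mex{0} = 1
G(4) = mex{0} = 1
G(5) = mex{0} = 1
G(6) = mex{1,0} = 2
G(7) = mex{1,0,0} = 2
G(8) = mex{1,0,0} = 2
G(9) = mex{2,1,0,0} = 3
G(10) = mex{2,1,1,0} = 3
G(11) = mex{2,1,1,0} = 3
G(12) = mex{3,2,1,1} = 0
G(13) = mex{3,2,2,1} = 0
G(14) = mex{3,2,2,1} = 0
G(15) = mex{0,3,2,2} = 1
G(16) = mex{0,3,3,2} = 1
G(17) = mex{0,3,3,2} = 1
G(18) = mex{1,0,3,3} = 2
G_B(18) = 2.
Combined Grundy value = 0 ⊕ 2 = 2.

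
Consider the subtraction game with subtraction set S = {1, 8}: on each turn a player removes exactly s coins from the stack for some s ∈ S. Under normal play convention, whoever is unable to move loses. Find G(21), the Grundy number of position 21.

G(0) = 0
G(1) = mex{0} = 1
G(2) = mex{1} = 0
G(3) = mex{0} = 1
G(4) = mex{1} = 0
G(5) = mex{0} = 1
G(6) = mex{1} = 0
G(7) = mex{0} = 1
G(8) = mex{1,0} = 2
G(9) = mex{2,1} = 0
G(10) = mex{0,0} = 1
G(11) = mex{1,1} = 0
G(12) = mex{0,0} = 1
G(13) = mex{1,1} = 0
G(14) = mex{0,0} = 1
G(15) = mex{1,1} = 0
G(16) = mex{0,2} = 1
G(17) = mex{1,0} = 2
G(18) = mex{2,1} = 0
G(19) = mex{0,0} = 1
G(20) = mex{1,1} = 0
G(21) = mex{0,0} = 1

1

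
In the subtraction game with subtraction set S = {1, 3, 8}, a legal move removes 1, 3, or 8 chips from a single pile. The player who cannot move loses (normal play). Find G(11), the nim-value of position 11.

0

G(0) = 0
G(1) = mex{0} = 1
G(2) = mex{1} = 0
G(3) = mex{0,0} = 1
G(4) = mex{1,1} = 0
G(5) = mex{0,0} = 1
G(6) = mex{1,1} = 0
G(7) = mex{0,0} = 1
G(8) = mex{1,1,0} = 2
G(9) = mex{2,0,1} = 3
G(10) = mex{3,1,0} = 2
G(11) = mex{2,2,1} = 0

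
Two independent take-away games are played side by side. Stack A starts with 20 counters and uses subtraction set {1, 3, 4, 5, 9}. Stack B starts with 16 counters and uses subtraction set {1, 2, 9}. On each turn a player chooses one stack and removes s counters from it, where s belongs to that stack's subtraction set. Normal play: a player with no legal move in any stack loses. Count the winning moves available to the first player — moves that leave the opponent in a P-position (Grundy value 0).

Stack A, S = {1, 3, 4, 5, 9}:
G(0) = 0
G(1) = mex{0} = 1
G(2) = mex{1} = 0
G(3) = mex{0,0} = 1
G(4) = mex{1,1,0} = 2
G(5) = mex{2,0,1,0} = 3
G(6) = mex{3,1,0,1} = 2
G(7) = mex{2,2,1,0} = 3
G(8) = mex{3,3,2,1} = 0
G(9) = mex{0,2,3,2,0} = 1
G(10) = mex{1,3,2,3,1} = 0
G(11) = mex{0,0,3,2,0} = 1
G(12) = mex{1,1,0,3,1} = 2
G(13) = mex{2,0,1,0,2} = 3
G(14) = mex{3,1,0,1,3} = 2
G(15) = mex{2,2,1,0,2} = 3
G(16) = mex{3,3,2,1,3} = 0
G(17) = mex{0,2,3,2,0} = 1
G(18) = mex{1,3,2,3,1} = 0
G(19) = mex{0,0,3,2,0} = 1
G(20) = mex{1,1,0,3,1} = 2
G_A(20) = 2.
Stack B, S = {1, 2, 9}:
G(0) = 0
G(1) = mex{0} = 1
G(2) = mex{1,0} = 2
G(3) = mex{2,1} = 0
G(4) = mex{0,2} = 1
G(5) = mex{1,0} = 2
G(6) = mex{2,1} = 0
G(7) = mex{0,2} = 1
G(8) = mex{1,0} = 2
G(9) = mex{2,1,0} = 3
G(10) = mex{3,2,1} = 0
G(11) = mex{0,3,2} = 1
G(12) = mex{1,0,0} = 2
G(13) = mex{2,1,1} = 0
G(14) = mex{0,2,2} = 1
G(15) = mex{1,0,0} = 2
G(16) = mex{2,1,1} = 0
G_B(16) = 0.
Combined Grundy value = 2 ⊕ 0 = 2.
A winning move leaves total XOR = 0, i.e. changes one component's Grundy value g to g ⊕ X where X is the current total.
Stack A: need g' = 2⊕2 = 0. Options: 20−1→G=1, 20−3→G=1, 20−4→G=0, 20−5→G=3, 20−9→G=1. Hits: 1.
Stack B: need g' = 0⊕2 = 2. Options: 16−1→G=2, 16−2→G=1, 16−9→G=1. Hits: 1.

2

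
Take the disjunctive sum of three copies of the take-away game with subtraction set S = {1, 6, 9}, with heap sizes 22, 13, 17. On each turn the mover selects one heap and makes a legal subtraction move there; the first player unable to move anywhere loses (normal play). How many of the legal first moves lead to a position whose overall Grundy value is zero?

5

All heaps use S = {1, 6, 9}:
G(0) = 0
G(1) = mex{0} = 1
G(2) = mex{1} = 0
G(3) = mex{0} = 1
G(4) = mex{1} = 0
G(5) = mex{0} = 1
G(6) = mex{1,0} = 2
G(7) = mex{2,1} = 0
G(8) = mex{0,0} = 1
G(9) = mex{1,1,0} = 2
G(10) = mex{2,0,1} = 3
G(11) = mex{3,1,0} = 2
G(12) = mex{2,2,1} = 0
G(13) = mex{0,0,0} = 1
G(14) = mex{1,1,1} = 0
G(15) = mex{0,2,2} = 1
G(16) = mex{1,3,0} = 2
G(17) = mex{2,2,1} = 0
G(18) = mex{0,0,2} = 1
G(19) = mex{1,1,3} = 0
G(20) = mex{0,0,2} = 1
G(21) = mex{1,1,0} = 2
G(22) = mex{2,2,1} = 0
Heap A: G(22) = 0.
Heap B: G(13) = 1.
Heap C: G(17) = 0.
Combined Grundy value = 0 ⊕ 1 ⊕ 0 = 1.
A winning move leaves total XOR = 0, i.e. changes one component's Grundy value g to g ⊕ X where X is the current total.
Heap A: need g' = 0⊕1 = 1. Options: 22−1→G=2, 22−6→G=2, 22−9→G=1. Hits: 1.
Heap B: need g' = 1⊕1 = 0. Options: 13−1→G=0, 13−6→G=0, 13−9→G=0. Hits: 3.
Heap C: need g' = 0⊕1 = 1. Options: 17−1→G=2, 17−6→G=2, 17−9→G=1. Hits: 1.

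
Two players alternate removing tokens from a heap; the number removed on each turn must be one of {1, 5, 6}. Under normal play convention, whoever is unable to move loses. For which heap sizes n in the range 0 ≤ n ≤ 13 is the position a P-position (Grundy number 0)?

0, 2, 4, 11, 13

n :  0  1  2  3  4  5  6  7  8  9 10 11 12 13
G :  0  1  0  1  0  1  2  3  2  3  2  0  1  0
P-positions are exactly the n with G(n) = 0.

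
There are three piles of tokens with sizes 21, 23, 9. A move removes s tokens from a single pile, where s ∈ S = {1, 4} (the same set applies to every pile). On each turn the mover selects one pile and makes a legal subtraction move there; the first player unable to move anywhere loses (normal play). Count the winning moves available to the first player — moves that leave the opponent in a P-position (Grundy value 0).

All piles use S = {1, 4}:
n :  0  1  2  3  4  5  6  7  8  9 10 11 12 13 14 15 16 17 18 19 20 21 22 23
G :  0  1  0  1  2  0  1  0  1  2  0  1  0  1  2  0  1  0  1  2  0  1  0  1
Pile A: G(21) = 1.
Pile B: G(23) = 1.
Pile C: G(9) = 2.
Combined Grundy value = 1 ⊕ 1 ⊕ 2 = 2.
A winning move leaves total XOR = 0, i.e. changes one component's Grundy value g to g ⊕ X where X is the current total.
Pile A: need g' = 1⊕2 = 3. Options: 21−1→G=0, 21−4→G=0. Hits: 0.
Pile B: need g' = 1⊕2 = 3. Options: 23−1→G=0, 23−4→G=2. Hits: 0.
Pile C: need g' = 2⊕2 = 0. Options: 9−1→G=1, 9−4→G=0. Hits: 1.

1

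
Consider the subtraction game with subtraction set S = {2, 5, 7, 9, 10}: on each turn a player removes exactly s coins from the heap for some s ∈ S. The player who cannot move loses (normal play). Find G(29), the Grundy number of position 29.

1

G(0) = 0
G(1) = mex{} = 0
G(2) = mex{0} = 1
G(3) = mex{0} = 1
G(4) = mex{1} = 0
G(5) = mex{1,0} = 2
G(6) = mex{0,0} = 1
G(7) = mex{2,1,0} = 3
G(8) = mex{1,1,0} = 2
G(9) = mex{3,0,1,0} = 2
G(10) = mex{2,2,1,0,0} = 3
G(11) = mex{2,1,0,1,0} = 3
G(12) = mex{3,3,2,1,1} = 0
G(13) = mex{3,2,1,0,1} = 4
G(14) = mex{0,2,3,2,0} = 1
G(15) = mex{4,3,2,1,2} = 0
G(16) = mex{1,3,2,3,1} = 0
G(17) = mex{0,0,3,2,3} = 1
G(18) = mex{0,4,3,2,2} = 1
G(19) = mex{1,1,0,3,2} = 4
G(20) = mex{1,0,4,3,3} = 2
G(21) = mex{4,0,1,0,3} = 2
G(22) = mex{2,1,0,4,0} = 3
G(23) = mex{2,1,0,1,4} = 3
G(24) = mex{3,4,1,0,1} = 2
G(25) = mex{3,2,1,0,0} = 4
G(26) = mex{2,2,4,1,0} = 3
G(27) = mex{4,3,2,1,1} = 0
G(28) = mex{3,3,2,4,1} = 0
G(29) = mex{0,2,3,2,4} = 1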